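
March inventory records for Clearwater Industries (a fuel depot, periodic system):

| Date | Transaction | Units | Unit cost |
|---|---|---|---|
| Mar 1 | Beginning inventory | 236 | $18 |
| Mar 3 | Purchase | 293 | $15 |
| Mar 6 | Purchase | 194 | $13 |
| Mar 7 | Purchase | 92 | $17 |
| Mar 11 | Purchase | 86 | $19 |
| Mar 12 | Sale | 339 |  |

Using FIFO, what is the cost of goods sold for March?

COGS = $5,793

Mar 12, 339 sold [FIFO — oldest first]: 236 @ $18 + 103 @ $15 = $5,793
Ending inventory: 190 @ $15 + 194 @ $13 + 92 @ $17 + 86 @ $19 = $8,570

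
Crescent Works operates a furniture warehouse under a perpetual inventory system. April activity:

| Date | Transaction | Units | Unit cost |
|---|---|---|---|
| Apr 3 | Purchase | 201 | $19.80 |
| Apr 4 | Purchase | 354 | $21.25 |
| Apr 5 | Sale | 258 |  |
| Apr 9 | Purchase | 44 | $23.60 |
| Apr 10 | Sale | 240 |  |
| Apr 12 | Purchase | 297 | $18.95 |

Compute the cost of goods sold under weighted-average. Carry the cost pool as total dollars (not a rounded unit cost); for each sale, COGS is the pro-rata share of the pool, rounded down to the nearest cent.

After Apr 3: 201 on hand, pool $3,979.80 (≈ $19.8000 each)
After Apr 4: 555 on hand, pool $11,502.30 (≈ $20.7249 each)
Apr 5, sell 258: 258/555 × $11,502.30 → $5,347.01
After Apr 9: 341 on hand, pool $7,193.69 (≈ $21.0959 each)
Apr 10, sell 240: 240/341 × $7,193.69 → $5,063.00
After Apr 12: 398 on hand, pool $7,758.84 (≈ $19.4946 each)
Total COGS = $5,347.01 + $5,063.00 = $10,410.01
Ending inventory (cost pool remaining) = $7,758.84
Check: goods available $18,168.85 = COGS $10,410.01 + ending $7,758.84

COGS = $10,410.01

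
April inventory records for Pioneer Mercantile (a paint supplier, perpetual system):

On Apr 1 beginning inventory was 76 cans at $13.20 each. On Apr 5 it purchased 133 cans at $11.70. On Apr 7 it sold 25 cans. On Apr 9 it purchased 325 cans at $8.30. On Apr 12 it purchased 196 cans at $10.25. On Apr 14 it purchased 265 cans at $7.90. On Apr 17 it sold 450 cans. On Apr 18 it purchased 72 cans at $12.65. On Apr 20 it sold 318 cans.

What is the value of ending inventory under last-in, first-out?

Ending inventory = $3,013.80

Apr 7, 25 sold [LIFO — newest first]: 25 @ $11.70 = $292.50
Apr 17, 450 sold [LIFO — newest first]: 265 @ $7.90 + 185 @ $10.25 = $3,989.75
Apr 20, 318 sold [LIFO — newest first]: 72 @ $12.65 + 11 @ $10.25 + 235 @ $8.30 = $2,974.05
Total COGS = $292.50 + $3,989.75 + $2,974.05 = $7,256.30
Ending inventory: 76 @ $13.20 + 108 @ $11.70 + 90 @ $8.30 = $3,013.80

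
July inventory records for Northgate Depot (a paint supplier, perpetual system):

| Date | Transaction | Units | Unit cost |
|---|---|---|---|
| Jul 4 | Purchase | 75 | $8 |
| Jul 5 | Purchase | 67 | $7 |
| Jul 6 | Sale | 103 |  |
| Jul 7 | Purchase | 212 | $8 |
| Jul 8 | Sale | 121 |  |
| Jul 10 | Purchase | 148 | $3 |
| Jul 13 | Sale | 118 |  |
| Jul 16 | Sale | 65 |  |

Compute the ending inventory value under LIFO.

Ending inventory = $760

Jul 6, 103 sold [LIFO — newest first]: 67 @ $7 + 36 @ $8 = $757
Jul 8, 121 sold [LIFO — newest first]: 121 @ $8 = $968
Jul 13, 118 sold [LIFO — newest first]: 118 @ $3 = $354
Jul 16, 65 sold [LIFO — newest first]: 30 @ $3 + 35 @ $8 = $370
Total COGS = $757 + $968 + $354 + $370 = $2,449
Ending inventory: 39 @ $8 + 56 @ $8 = $760
Check: goods available $3,209 = COGS $2,449 + ending $760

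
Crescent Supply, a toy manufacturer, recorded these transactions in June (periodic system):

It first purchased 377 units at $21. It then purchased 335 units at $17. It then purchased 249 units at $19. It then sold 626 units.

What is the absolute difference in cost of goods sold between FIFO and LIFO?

$842

FIFO COGS: 377 @ $21 + 249 @ $17 = $12,150
LIFO COGS: 249 @ $19 + 335 @ $17 + 42 @ $21 = $11,308
Difference = |$12,150 − $11,308| = $842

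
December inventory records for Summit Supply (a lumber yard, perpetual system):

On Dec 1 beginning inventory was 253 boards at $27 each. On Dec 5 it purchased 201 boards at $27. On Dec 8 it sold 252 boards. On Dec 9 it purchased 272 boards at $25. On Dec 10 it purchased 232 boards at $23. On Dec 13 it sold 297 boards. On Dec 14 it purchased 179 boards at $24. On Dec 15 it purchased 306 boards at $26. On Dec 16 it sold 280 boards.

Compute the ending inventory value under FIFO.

Ending inventory = $15,219

Dec 8, 252 sold [FIFO — oldest first]: 252 @ $27 = $6,804
Dec 13, 297 sold [FIFO — oldest first]: 1 @ $27 + 201 @ $27 + 95 @ $25 = $7,829
Dec 16, 280 sold [FIFO — oldest first]: 177 @ $25 + 103 @ $23 = $6,794
Total COGS = $6,804 + $7,829 + $6,794 = $21,427
Ending inventory: 129 @ $23 + 179 @ $24 + 306 @ $26 = $15,219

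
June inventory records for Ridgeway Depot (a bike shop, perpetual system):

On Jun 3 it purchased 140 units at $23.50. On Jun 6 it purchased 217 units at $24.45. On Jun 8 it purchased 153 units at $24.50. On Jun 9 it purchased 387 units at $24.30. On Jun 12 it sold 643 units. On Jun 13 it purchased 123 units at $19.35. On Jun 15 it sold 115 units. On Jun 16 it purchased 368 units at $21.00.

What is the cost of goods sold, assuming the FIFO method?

Jun 12, 643 sold [FIFO — oldest first]: 140 @ $23.50 + 217 @ $24.45 + 153 @ $24.50 + 133 @ $24.30 = $15,576.05
Jun 15, 115 sold [FIFO — oldest first]: 115 @ $24.30 = $2,794.50
Total COGS = $15,576.05 + $2,794.50 = $18,370.55
Ending inventory: 139 @ $24.30 + 123 @ $19.35 + 368 @ $21.00 = $13,485.75
Check: goods available $31,856.30 = COGS $18,370.55 + ending $13,485.75

COGS = $18,370.55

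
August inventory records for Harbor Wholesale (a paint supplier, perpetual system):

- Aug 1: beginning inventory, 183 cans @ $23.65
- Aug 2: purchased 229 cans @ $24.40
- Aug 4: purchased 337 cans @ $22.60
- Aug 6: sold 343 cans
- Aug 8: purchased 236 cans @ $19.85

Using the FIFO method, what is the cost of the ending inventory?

Ending inventory = $13,984.40

Aug 6, 343 sold [FIFO — oldest first]: 183 @ $23.65 + 160 @ $24.40 = $8,231.95
Ending inventory: 69 @ $24.40 + 337 @ $22.60 + 236 @ $19.85 = $13,984.40
Check: goods available $22,216.35 = COGS $8,231.95 + ending $13,984.40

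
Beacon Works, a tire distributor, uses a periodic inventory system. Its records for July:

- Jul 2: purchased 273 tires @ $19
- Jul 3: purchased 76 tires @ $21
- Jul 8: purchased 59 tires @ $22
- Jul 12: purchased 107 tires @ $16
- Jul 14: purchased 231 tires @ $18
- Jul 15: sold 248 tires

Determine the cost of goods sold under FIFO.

COGS = $4,712

Jul 15, 248 sold [FIFO — oldest first]: 248 @ $19 = $4,712
Ending inventory: 25 @ $19 + 76 @ $21 + 59 @ $22 + 107 @ $16 + 231 @ $18 = $9,239
Check: goods available $13,951 = COGS $4,712 + ending $9,239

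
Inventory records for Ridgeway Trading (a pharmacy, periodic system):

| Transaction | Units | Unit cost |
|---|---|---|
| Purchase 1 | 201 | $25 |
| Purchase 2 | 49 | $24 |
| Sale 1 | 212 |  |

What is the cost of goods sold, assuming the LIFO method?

Sale 1 (212) [LIFO — newest first]: 49 @ $24 + 163 @ $25 = $5,251
Ending inventory: 38 @ $25 = $950

COGS = $5,251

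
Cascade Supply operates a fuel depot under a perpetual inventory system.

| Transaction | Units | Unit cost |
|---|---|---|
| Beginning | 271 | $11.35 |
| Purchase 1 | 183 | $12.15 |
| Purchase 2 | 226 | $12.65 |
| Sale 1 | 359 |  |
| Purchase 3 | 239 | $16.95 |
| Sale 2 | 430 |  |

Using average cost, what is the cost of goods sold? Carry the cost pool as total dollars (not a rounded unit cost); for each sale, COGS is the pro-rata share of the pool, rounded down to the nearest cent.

COGS = $10,374.80

After Beginning: 271 on hand, pool $3,075.85 (≈ $11.3500 each)
After Purchase 1: 454 on hand, pool $5,299.30 (≈ $11.6725 each)
After Purchase 2: 680 on hand, pool $8,158.20 (≈ $11.9974 each)
Sale 1, sell 359: 359/680 × $8,158.20 → $4,307.04
After Purchase 3: 560 on hand, pool $7,902.21 (≈ $14.1111 each)
Sale 2, sell 430: 430/560 × $7,902.21 → $6,067.76
Total COGS = $4,307.04 + $6,067.76 = $10,374.80
Ending inventory (cost pool remaining) = $1,834.45
Check: goods available $12,209.25 = COGS $10,374.80 + ending $1,834.45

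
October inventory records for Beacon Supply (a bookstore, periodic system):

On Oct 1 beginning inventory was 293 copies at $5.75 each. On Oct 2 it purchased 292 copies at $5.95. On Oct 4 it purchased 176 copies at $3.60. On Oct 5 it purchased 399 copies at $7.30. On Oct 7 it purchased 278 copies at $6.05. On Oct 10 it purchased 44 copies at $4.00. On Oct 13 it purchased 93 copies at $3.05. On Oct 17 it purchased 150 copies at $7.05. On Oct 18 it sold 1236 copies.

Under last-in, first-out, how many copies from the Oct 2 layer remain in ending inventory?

196

Oct 18, 1236 sold [LIFO — newest first]: 150 @ $7.05 + 93 @ $3.05 + 44 @ $4.00 + 278 @ $6.05 + 399 @ $7.30 + 176 @ $3.60 + 96 @ $5.95 = $7,316.55
Ending inventory: 293 @ $5.75 + 196 @ $5.95 = $2,850.95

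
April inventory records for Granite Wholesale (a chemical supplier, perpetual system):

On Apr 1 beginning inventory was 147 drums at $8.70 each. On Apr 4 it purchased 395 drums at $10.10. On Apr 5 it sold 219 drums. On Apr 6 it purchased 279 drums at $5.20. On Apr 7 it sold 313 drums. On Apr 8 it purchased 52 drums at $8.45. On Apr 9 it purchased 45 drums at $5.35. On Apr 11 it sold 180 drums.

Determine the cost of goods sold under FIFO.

COGS = $6,152.40

Apr 5, 219 sold [FIFO — oldest first]: 147 @ $8.70 + 72 @ $10.10 = $2,006.10
Apr 7, 313 sold [FIFO — oldest first]: 313 @ $10.10 = $3,161.30
Apr 11, 180 sold [FIFO — oldest first]: 10 @ $10.10 + 170 @ $5.20 = $985.00
Total COGS = $2,006.10 + $3,161.30 + $985.00 = $6,152.40
Ending inventory: 109 @ $5.20 + 52 @ $8.45 + 45 @ $5.35 = $1,246.95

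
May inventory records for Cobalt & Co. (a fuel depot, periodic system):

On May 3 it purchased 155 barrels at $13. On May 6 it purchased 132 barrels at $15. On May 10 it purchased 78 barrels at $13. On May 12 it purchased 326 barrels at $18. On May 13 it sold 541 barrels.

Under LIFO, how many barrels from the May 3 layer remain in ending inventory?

150

May 13, 541 sold [LIFO — newest first]: 326 @ $18 + 78 @ $13 + 132 @ $15 + 5 @ $13 = $8,927
Ending inventory: 150 @ $13 = $1,950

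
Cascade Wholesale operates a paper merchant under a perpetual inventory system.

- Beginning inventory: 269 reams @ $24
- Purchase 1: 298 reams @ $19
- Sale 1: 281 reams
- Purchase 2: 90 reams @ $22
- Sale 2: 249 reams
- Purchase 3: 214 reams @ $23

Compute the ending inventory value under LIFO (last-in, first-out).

Sale 1 (281) [LIFO — newest first]: 281 @ $19 = $5,339
Sale 2 (249) [LIFO — newest first]: 90 @ $22 + 17 @ $19 + 142 @ $24 = $5,711
Total COGS = $5,339 + $5,711 = $11,050
Ending inventory: 127 @ $24 + 214 @ $23 = $7,970

Ending inventory = $7,970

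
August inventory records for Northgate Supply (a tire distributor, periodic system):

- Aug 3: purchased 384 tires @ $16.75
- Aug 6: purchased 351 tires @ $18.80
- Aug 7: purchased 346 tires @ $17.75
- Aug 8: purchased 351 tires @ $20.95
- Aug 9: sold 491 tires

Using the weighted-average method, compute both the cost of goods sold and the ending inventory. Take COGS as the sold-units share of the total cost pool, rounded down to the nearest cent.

COGS = $9,095.07; ending inventory = $17,430.68

Aug 9, sell 491: 491/1432 × $26,525.75 → $9,095.07
Ending inventory (cost pool remaining) = $17,430.68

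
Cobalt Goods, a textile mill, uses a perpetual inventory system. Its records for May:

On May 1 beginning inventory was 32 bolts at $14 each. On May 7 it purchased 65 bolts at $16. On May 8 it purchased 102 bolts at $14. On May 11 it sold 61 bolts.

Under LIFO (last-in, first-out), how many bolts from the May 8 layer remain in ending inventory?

41

May 11, 61 sold [LIFO — newest first]: 61 @ $14 = $854
Ending inventory: 32 @ $14 + 65 @ $16 + 41 @ $14 = $2,062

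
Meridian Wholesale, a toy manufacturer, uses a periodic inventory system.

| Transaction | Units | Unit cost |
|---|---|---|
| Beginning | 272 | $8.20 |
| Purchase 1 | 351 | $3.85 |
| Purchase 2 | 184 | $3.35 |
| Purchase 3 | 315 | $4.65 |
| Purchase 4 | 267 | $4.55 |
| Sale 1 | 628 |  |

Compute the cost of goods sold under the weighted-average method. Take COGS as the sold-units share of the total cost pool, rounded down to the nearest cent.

COGS = $3,109.59

Sale 1, sell 628: 628/1389 × $6,877.75 → $3,109.59
Ending inventory (cost pool remaining) = $3,768.16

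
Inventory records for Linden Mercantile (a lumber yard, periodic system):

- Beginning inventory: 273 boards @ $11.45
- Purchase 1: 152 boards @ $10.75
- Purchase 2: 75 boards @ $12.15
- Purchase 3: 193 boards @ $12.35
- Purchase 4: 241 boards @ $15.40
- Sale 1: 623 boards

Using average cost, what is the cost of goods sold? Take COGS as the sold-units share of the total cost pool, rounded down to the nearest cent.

COGS = $7,848.23

Sale 1, sell 623: 623/934 × $11,766.05 → $7,848.23
Ending inventory (cost pool remaining) = $3,917.82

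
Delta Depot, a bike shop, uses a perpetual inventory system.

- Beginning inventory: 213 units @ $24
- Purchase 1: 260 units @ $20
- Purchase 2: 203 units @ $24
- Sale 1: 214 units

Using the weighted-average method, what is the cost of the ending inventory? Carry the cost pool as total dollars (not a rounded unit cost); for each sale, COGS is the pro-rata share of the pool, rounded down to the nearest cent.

After Beginning: 213 on hand, pool $5,112.00 (≈ $24.0000 each)
After Purchase 1: 473 on hand, pool $10,312.00 (≈ $21.8013 each)
After Purchase 2: 676 on hand, pool $15,184.00 (≈ $22.4615 each)
Sale 1, sell 214: 214/676 × $15,184.00 → $4,806.76
Ending inventory (cost pool remaining) = $10,377.24
Check: goods available $15,184.00 = COGS $4,806.76 + ending $10,377.24

Ending inventory = $10,377.24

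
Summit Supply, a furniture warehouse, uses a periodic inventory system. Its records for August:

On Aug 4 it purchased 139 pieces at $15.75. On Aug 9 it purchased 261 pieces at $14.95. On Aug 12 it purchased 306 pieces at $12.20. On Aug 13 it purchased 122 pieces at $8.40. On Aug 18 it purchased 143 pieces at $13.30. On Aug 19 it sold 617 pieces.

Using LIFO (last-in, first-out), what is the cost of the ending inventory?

Ending inventory = $5,403.50

Aug 19, 617 sold [LIFO — newest first]: 143 @ $13.30 + 122 @ $8.40 + 306 @ $12.20 + 46 @ $14.95 = $7,347.60
Ending inventory: 139 @ $15.75 + 215 @ $14.95 = $5,403.50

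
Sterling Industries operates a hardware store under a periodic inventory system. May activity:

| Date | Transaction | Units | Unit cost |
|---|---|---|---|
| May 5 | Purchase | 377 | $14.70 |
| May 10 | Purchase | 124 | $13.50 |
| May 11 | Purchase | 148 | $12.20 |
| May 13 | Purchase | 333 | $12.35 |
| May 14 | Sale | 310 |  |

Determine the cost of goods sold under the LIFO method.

May 14, 310 sold [LIFO — newest first]: 310 @ $12.35 = $3,828.50
Ending inventory: 377 @ $14.70 + 124 @ $13.50 + 148 @ $12.20 + 23 @ $12.35 = $9,305.55
Check: goods available $13,134.05 = COGS $3,828.50 + ending $9,305.55

COGS = $3,828.50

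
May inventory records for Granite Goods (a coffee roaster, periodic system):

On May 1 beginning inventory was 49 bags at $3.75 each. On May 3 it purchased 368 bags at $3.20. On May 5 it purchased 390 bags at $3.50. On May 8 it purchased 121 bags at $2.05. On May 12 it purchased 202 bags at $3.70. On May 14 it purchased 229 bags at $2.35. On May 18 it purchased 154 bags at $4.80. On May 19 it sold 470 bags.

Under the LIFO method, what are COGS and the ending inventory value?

May 19, 470 sold [LIFO — newest first]: 154 @ $4.80 + 229 @ $2.35 + 87 @ $3.70 = $1,599.25
Ending inventory: 49 @ $3.75 + 368 @ $3.20 + 390 @ $3.50 + 121 @ $2.05 + 115 @ $3.70 = $3,399.90
Check: goods available $4,999.15 = COGS $1,599.25 + ending $3,399.90

COGS = $1,599.25; ending inventory = $3,399.90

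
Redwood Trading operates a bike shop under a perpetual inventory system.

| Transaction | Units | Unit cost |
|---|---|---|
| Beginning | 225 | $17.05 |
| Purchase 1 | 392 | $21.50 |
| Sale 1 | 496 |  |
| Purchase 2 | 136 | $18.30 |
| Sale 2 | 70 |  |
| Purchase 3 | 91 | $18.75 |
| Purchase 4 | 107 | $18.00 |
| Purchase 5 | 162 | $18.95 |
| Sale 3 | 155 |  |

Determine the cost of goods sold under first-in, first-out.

Sale 1 (496) [FIFO — oldest first]: 225 @ $17.05 + 271 @ $21.50 = $9,662.75
Sale 2 (70) [FIFO — oldest first]: 70 @ $21.50 = $1,505.00
Sale 3 (155) [FIFO — oldest first]: 51 @ $21.50 + 104 @ $18.30 = $2,999.70
Total COGS = $9,662.75 + $1,505.00 + $2,999.70 = $14,167.45
Ending inventory: 32 @ $18.30 + 91 @ $18.75 + 107 @ $18.00 + 162 @ $18.95 = $7,287.75
Check: goods available $21,455.20 = COGS $14,167.45 + ending $7,287.75

COGS = $14,167.45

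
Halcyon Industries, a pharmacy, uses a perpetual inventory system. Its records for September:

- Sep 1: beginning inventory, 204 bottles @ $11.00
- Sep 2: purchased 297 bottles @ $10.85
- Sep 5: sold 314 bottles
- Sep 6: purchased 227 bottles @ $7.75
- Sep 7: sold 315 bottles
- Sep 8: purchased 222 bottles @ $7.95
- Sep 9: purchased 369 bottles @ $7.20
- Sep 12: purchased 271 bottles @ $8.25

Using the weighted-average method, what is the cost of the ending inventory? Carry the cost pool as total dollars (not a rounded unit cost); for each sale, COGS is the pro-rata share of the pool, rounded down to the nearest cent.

Ending inventory = $7,566.06

After Sep 1: 204 on hand, pool $2,244.00 (≈ $11.0000 each)
After Sep 2: 501 on hand, pool $5,466.45 (≈ $10.9111 each)
Sep 5, sell 314: 314/501 × $5,466.45 → $3,426.07
After Sep 6: 414 on hand, pool $3,799.63 (≈ $9.1779 each)
Sep 7, sell 315: 315/414 × $3,799.63 → $2,891.02
After Sep 8: 321 on hand, pool $2,673.51 (≈ $8.3287 each)
After Sep 9: 690 on hand, pool $5,330.31 (≈ $7.7251 each)
After Sep 12: 961 on hand, pool $7,566.06 (≈ $7.8731 each)
Total COGS = $3,426.07 + $2,891.02 = $6,317.09
Ending inventory (cost pool remaining) = $7,566.06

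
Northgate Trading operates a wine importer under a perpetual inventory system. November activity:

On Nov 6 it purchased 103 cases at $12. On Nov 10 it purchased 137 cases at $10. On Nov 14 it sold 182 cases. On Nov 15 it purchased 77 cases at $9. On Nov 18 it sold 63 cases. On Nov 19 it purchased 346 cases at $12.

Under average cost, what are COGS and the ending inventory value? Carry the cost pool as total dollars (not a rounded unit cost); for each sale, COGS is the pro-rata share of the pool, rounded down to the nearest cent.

COGS = $2,593.51; ending inventory = $4,857.49

After Nov 6: 103 on hand, pool $1,236.00 (≈ $12.0000 each)
After Nov 10: 240 on hand, pool $2,606.00 (≈ $10.8583 each)
Nov 14, sell 182: 182/240 × $2,606.00 → $1,976.21
After Nov 15: 135 on hand, pool $1,322.79 (≈ $9.7984 each)
Nov 18, sell 63: 63/135 × $1,322.79 → $617.30
After Nov 19: 418 on hand, pool $4,857.49 (≈ $11.6208 each)
Total COGS = $1,976.21 + $617.30 = $2,593.51
Ending inventory (cost pool remaining) = $4,857.49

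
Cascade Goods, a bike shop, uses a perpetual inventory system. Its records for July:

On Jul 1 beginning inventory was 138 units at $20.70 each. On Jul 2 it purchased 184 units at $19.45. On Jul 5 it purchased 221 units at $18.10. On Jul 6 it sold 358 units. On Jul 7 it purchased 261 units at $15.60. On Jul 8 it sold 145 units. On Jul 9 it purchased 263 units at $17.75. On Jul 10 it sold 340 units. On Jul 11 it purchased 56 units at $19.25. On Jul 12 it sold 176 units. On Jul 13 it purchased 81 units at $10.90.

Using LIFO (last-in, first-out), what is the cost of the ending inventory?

Ending inventory = $3,035.70

Jul 6, 358 sold [LIFO — newest first]: 221 @ $18.10 + 137 @ $19.45 = $6,664.75
Jul 8, 145 sold [LIFO — newest first]: 145 @ $15.60 = $2,262.00
Jul 10, 340 sold [LIFO — newest first]: 263 @ $17.75 + 77 @ $15.60 = $5,869.45
Jul 12, 176 sold [LIFO — newest first]: 56 @ $19.25 + 39 @ $15.60 + 47 @ $19.45 + 34 @ $20.70 = $3,304.35
Total COGS = $6,664.75 + $2,262.00 + $5,869.45 + $3,304.35 = $18,100.55
Ending inventory: 104 @ $20.70 + 81 @ $10.90 = $3,035.70
Check: goods available $21,136.25 = COGS $18,100.55 + ending $3,035.70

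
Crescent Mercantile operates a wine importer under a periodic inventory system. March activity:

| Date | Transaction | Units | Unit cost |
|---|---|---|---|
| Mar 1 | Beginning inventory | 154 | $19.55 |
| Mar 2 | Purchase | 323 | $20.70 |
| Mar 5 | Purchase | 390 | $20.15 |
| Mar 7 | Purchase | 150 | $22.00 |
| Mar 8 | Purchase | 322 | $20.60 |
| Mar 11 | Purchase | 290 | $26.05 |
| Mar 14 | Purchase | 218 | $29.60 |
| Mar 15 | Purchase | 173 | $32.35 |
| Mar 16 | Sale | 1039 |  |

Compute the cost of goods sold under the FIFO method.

Mar 16, 1039 sold [FIFO — oldest first]: 154 @ $19.55 + 323 @ $20.70 + 390 @ $20.15 + 150 @ $22.00 + 22 @ $20.60 = $21,308.50
Ending inventory: 300 @ $20.60 + 290 @ $26.05 + 218 @ $29.60 + 173 @ $32.35 = $25,783.85

COGS = $21,308.50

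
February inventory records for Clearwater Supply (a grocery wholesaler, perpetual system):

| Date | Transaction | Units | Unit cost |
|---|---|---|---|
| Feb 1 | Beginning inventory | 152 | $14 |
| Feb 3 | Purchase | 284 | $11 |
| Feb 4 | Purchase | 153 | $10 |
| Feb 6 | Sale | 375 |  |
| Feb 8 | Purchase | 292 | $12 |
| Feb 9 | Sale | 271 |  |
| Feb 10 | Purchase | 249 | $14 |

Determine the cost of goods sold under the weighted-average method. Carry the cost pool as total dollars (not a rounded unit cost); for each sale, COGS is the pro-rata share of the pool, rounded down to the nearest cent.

COGS = $7,514.25

After Feb 1: 152 on hand, pool $2,128.00 (≈ $14.0000 each)
After Feb 3: 436 on hand, pool $5,252.00 (≈ $12.0459 each)
After Feb 4: 589 on hand, pool $6,782.00 (≈ $11.5144 each)
Feb 6, sell 375: 375/589 × $6,782.00 → $4,317.91
After Feb 8: 506 on hand, pool $5,968.09 (≈ $11.7946 each)
Feb 9, sell 271: 271/506 × $5,968.09 → $3,196.34
After Feb 10: 484 on hand, pool $6,257.75 (≈ $12.9292 each)
Total COGS = $4,317.91 + $3,196.34 = $7,514.25
Ending inventory (cost pool remaining) = $6,257.75
Check: goods available $13,772.00 = COGS $7,514.25 + ending $6,257.75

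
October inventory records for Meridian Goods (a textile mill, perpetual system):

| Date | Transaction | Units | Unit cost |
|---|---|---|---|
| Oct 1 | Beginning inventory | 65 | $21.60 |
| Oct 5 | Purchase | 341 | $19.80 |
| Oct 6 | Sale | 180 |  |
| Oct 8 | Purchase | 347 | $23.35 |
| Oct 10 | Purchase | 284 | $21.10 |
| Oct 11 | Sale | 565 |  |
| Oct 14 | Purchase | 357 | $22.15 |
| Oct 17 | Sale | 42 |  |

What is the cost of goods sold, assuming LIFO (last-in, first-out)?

Oct 6, 180 sold [LIFO — newest first]: 180 @ $19.80 = $3,564.00
Oct 11, 565 sold [LIFO — newest first]: 284 @ $21.10 + 281 @ $23.35 = $12,553.75
Oct 17, 42 sold [LIFO — newest first]: 42 @ $22.15 = $930.30
Total COGS = $3,564.00 + $12,553.75 + $930.30 = $17,048.05
Ending inventory: 65 @ $21.60 + 161 @ $19.80 + 66 @ $23.35 + 315 @ $22.15 = $13,110.15
Check: goods available $30,158.20 = COGS $17,048.05 + ending $13,110.15

COGS = $17,048.05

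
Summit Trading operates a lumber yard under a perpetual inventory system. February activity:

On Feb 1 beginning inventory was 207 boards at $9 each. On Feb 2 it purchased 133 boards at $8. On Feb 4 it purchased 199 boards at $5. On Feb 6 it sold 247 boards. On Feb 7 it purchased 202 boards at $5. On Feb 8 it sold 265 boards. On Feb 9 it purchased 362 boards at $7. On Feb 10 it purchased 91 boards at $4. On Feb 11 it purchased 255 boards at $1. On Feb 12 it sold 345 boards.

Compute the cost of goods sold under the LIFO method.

COGS = $3,508

Feb 6, 247 sold [LIFO — newest first]: 199 @ $5 + 48 @ $8 = $1,379
Feb 8, 265 sold [LIFO — newest first]: 202 @ $5 + 63 @ $8 = $1,514
Feb 12, 345 sold [LIFO — newest first]: 255 @ $1 + 90 @ $4 = $615
Total COGS = $1,379 + $1,514 + $615 = $3,508
Ending inventory: 207 @ $9 + 22 @ $8 + 362 @ $7 + 1 @ $4 = $4,577
Check: goods available $8,085 = COGS $3,508 + ending $4,577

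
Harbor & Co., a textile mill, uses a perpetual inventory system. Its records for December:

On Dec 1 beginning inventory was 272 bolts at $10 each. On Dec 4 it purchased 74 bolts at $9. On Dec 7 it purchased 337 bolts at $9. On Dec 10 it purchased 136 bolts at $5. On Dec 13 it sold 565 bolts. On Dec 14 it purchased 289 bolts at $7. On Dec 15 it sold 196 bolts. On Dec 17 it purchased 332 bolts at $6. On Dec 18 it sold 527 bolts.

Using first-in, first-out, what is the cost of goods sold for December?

COGS = $10,202

Dec 13, 565 sold [FIFO — oldest first]: 272 @ $10 + 74 @ $9 + 219 @ $9 = $5,357
Dec 15, 196 sold [FIFO — oldest first]: 118 @ $9 + 78 @ $5 = $1,452
Dec 18, 527 sold [FIFO — oldest first]: 58 @ $5 + 289 @ $7 + 180 @ $6 = $3,393
Total COGS = $5,357 + $1,452 + $3,393 = $10,202
Ending inventory: 152 @ $6 = $912
Check: goods available $11,114 = COGS $10,202 + ending $912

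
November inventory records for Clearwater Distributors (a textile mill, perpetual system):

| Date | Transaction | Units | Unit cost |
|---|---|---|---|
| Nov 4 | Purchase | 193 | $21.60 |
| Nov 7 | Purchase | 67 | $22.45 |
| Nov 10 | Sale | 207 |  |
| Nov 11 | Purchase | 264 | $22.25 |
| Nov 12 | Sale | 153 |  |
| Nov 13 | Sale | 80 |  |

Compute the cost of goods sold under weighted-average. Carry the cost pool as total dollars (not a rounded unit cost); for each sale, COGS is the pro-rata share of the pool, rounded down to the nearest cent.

After Nov 4: 193 on hand, pool $4,168.80 (≈ $21.6000 each)
After Nov 7: 260 on hand, pool $5,672.95 (≈ $21.8190 each)
Nov 10, sell 207: 207/260 × $5,672.95 → $4,516.54
After Nov 11: 317 on hand, pool $7,030.41 (≈ $22.1779 each)
Nov 12, sell 153: 153/317 × $7,030.41 → $3,393.22
Nov 13, sell 80: 80/164 × $3,637.19 → $1,774.23
Total COGS = $4,516.54 + $3,393.22 + $1,774.23 = $9,683.99
Ending inventory (cost pool remaining) = $1,862.96
Check: goods available $11,546.95 = COGS $9,683.99 + ending $1,862.96

COGS = $9,683.99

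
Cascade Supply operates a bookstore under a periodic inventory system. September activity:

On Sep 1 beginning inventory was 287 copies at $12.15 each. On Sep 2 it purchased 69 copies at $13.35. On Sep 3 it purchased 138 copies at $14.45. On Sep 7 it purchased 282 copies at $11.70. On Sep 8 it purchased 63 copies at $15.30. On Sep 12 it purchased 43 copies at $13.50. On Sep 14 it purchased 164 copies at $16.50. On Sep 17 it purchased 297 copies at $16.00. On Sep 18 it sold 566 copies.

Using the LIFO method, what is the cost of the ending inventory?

Ending inventory = $9,717.00

Sep 18, 566 sold [LIFO — newest first]: 297 @ $16.00 + 164 @ $16.50 + 43 @ $13.50 + 62 @ $15.30 = $8,987.10
Ending inventory: 287 @ $12.15 + 69 @ $13.35 + 138 @ $14.45 + 282 @ $11.70 + 1 @ $15.30 = $9,717.00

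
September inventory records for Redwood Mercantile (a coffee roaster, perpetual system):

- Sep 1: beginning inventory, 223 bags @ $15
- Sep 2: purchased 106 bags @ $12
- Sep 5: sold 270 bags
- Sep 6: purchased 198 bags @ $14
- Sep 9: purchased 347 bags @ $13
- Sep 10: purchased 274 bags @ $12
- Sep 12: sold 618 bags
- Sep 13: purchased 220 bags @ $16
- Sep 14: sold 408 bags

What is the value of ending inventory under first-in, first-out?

Sep 5, 270 sold [FIFO — oldest first]: 223 @ $15 + 47 @ $12 = $3,909
Sep 12, 618 sold [FIFO — oldest first]: 59 @ $12 + 198 @ $14 + 347 @ $13 + 14 @ $12 = $8,159
Sep 14, 408 sold [FIFO — oldest first]: 260 @ $12 + 148 @ $16 = $5,488
Total COGS = $3,909 + $8,159 + $5,488 = $17,556
Ending inventory: 72 @ $16 = $1,152

Ending inventory = $1,152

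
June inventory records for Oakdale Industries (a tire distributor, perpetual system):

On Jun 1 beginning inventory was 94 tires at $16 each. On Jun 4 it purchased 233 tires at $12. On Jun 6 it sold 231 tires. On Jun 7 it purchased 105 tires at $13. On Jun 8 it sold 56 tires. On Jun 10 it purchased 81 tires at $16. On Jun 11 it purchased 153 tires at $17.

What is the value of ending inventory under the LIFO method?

Jun 6, 231 sold [LIFO — newest first]: 231 @ $12 = $2,772
Jun 8, 56 sold [LIFO — newest first]: 56 @ $13 = $728
Total COGS = $2,772 + $728 = $3,500
Ending inventory: 94 @ $16 + 2 @ $12 + 49 @ $13 + 81 @ $16 + 153 @ $17 = $6,062
Check: goods available $9,562 = COGS $3,500 + ending $6,062

Ending inventory = $6,062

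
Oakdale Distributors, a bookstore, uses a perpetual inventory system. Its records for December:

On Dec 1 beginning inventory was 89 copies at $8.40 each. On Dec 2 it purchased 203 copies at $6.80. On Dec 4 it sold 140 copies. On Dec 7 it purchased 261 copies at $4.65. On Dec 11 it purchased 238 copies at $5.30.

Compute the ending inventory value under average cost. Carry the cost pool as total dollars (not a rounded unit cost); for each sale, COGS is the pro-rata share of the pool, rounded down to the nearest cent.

Ending inventory = $3,582.78

After Dec 1: 89 on hand, pool $747.60 (≈ $8.4000 each)
After Dec 2: 292 on hand, pool $2,128.00 (≈ $7.2877 each)
Dec 4, sell 140: 140/292 × $2,128.00 → $1,020.27
After Dec 7: 413 on hand, pool $2,321.38 (≈ $5.6208 each)
After Dec 11: 651 on hand, pool $3,582.78 (≈ $5.5035 each)
Ending inventory (cost pool remaining) = $3,582.78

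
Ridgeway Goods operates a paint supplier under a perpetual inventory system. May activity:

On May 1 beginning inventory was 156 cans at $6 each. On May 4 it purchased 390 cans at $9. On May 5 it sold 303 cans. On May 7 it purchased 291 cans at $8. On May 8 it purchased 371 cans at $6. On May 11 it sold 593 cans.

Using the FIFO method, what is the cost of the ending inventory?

May 5, 303 sold [FIFO — oldest first]: 156 @ $6 + 147 @ $9 = $2,259
May 11, 593 sold [FIFO — oldest first]: 243 @ $9 + 291 @ $8 + 59 @ $6 = $4,869
Total COGS = $2,259 + $4,869 = $7,128
Ending inventory: 312 @ $6 = $1,872
Check: goods available $9,000 = COGS $7,128 + ending $1,872

Ending inventory = $1,872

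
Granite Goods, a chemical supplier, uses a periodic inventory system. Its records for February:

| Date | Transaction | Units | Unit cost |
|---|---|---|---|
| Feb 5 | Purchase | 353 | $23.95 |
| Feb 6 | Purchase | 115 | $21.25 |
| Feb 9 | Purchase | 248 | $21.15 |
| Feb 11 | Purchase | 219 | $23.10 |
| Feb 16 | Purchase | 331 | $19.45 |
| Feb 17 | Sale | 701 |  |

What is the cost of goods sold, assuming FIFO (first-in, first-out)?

COGS = $15,826.05

Feb 17, 701 sold [FIFO — oldest first]: 353 @ $23.95 + 115 @ $21.25 + 233 @ $21.15 = $15,826.05
Ending inventory: 15 @ $21.15 + 219 @ $23.10 + 331 @ $19.45 = $11,814.10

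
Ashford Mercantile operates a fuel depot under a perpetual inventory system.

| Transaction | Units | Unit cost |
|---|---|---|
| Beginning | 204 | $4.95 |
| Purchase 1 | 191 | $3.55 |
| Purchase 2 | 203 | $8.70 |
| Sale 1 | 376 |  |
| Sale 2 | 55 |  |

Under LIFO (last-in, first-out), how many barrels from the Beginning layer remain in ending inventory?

Sale 1 (376) [LIFO — newest first]: 203 @ $8.70 + 173 @ $3.55 = $2,380.25
Sale 2 (55) [LIFO — newest first]: 18 @ $3.55 + 37 @ $4.95 = $247.05
Total COGS = $2,380.25 + $247.05 = $2,627.30
Ending inventory: 167 @ $4.95 = $826.65
Check: goods available $3,453.95 = COGS $2,627.30 + ending $826.65

167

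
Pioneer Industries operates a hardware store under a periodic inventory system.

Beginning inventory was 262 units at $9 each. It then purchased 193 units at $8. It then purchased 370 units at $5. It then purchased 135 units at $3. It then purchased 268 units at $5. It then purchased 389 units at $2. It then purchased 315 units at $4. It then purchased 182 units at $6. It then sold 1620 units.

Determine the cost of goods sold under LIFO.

Sale 1 (1620) [LIFO — newest first]: 182 @ $6 + 315 @ $4 + 389 @ $2 + 268 @ $5 + 135 @ $3 + 331 @ $5 = $6,530
Ending inventory: 262 @ $9 + 193 @ $8 + 39 @ $5 = $4,097

COGS = $6,530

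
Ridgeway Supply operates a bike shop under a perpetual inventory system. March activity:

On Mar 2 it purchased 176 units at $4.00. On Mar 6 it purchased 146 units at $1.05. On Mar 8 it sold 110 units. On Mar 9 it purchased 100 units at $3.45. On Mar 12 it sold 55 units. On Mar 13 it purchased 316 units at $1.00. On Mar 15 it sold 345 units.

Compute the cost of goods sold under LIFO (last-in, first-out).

COGS = $721.30

Mar 8, 110 sold [LIFO — newest first]: 110 @ $1.05 = $115.50
Mar 12, 55 sold [LIFO — newest first]: 55 @ $3.45 = $189.75
Mar 15, 345 sold [LIFO — newest first]: 316 @ $1.00 + 29 @ $3.45 = $416.05
Total COGS = $115.50 + $189.75 + $416.05 = $721.30
Ending inventory: 176 @ $4.00 + 36 @ $1.05 + 16 @ $3.45 = $797.00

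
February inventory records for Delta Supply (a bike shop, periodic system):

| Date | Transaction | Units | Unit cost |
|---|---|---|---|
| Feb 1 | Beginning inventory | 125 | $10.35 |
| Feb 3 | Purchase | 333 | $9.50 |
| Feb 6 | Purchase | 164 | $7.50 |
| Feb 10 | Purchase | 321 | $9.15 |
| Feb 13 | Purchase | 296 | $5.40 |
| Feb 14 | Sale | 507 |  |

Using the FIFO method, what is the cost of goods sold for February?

Feb 14, 507 sold [FIFO — oldest first]: 125 @ $10.35 + 333 @ $9.50 + 49 @ $7.50 = $4,824.75
Ending inventory: 115 @ $7.50 + 321 @ $9.15 + 296 @ $5.40 = $5,398.05

COGS = $4,824.75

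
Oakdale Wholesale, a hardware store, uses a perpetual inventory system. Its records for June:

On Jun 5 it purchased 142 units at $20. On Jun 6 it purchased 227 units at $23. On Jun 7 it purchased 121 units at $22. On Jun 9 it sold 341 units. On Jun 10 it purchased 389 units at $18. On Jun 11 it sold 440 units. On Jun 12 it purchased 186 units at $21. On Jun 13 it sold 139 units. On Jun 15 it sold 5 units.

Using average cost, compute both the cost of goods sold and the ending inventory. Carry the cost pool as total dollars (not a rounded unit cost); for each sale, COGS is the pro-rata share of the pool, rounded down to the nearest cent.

After Jun 5: 142 on hand, pool $2,840.00 (≈ $20.0000 each)
After Jun 6: 369 on hand, pool $8,061.00 (≈ $21.8455 each)
After Jun 7: 490 on hand, pool $10,723.00 (≈ $21.8837 each)
Jun 9, sell 341: 341/490 × $10,723.00 → $7,462.33
After Jun 10: 538 on hand, pool $10,262.67 (≈ $19.0756 each)
Jun 11, sell 440: 440/538 × $10,262.67 → $8,393.26
After Jun 12: 284 on hand, pool $5,775.41 (≈ $20.3360 each)
Jun 13, sell 139: 139/284 × $5,775.41 → $2,826.69
Jun 15, sell 5: 5/145 × $2,948.72 → $101.68
Total COGS = $7,462.33 + $8,393.26 + $2,826.69 + $101.68 = $18,783.96
Ending inventory (cost pool remaining) = $2,847.04
Check: goods available $21,631.00 = COGS $18,783.96 + ending $2,847.04

COGS = $18,783.96; ending inventory = $2,847.04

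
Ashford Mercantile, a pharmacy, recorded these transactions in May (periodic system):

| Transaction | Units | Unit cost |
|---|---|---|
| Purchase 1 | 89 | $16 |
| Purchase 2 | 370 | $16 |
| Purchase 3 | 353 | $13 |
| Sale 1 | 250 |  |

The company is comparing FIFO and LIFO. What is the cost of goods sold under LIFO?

FIFO COGS: 89 @ $16 + 161 @ $16 = $4,000
LIFO COGS: 250 @ $13 = $3,250

COGS = $3,250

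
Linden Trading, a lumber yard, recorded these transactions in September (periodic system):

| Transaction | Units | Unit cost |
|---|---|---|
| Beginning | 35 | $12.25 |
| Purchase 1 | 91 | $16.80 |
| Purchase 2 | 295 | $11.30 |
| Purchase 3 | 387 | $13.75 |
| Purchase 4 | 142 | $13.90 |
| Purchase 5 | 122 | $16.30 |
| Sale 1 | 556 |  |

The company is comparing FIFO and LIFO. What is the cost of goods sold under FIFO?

FIFO COGS: 35 @ $12.25 + 91 @ $16.80 + 295 @ $11.30 + 135 @ $13.75 = $7,147.30
LIFO COGS: 122 @ $16.30 + 142 @ $13.90 + 292 @ $13.75 = $7,977.40

COGS = $7,147.30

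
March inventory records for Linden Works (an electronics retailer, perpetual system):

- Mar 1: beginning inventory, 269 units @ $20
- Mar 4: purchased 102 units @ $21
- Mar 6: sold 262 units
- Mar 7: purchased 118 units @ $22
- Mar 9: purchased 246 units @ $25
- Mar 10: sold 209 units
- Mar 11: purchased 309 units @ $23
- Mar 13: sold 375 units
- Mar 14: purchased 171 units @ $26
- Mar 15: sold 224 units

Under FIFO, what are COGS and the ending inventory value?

Mar 6, 262 sold [FIFO — oldest first]: 262 @ $20 = $5,240
Mar 10, 209 sold [FIFO — oldest first]: 7 @ $20 + 102 @ $21 + 100 @ $22 = $4,482
Mar 13, 375 sold [FIFO — oldest first]: 18 @ $22 + 246 @ $25 + 111 @ $23 = $9,099
Mar 15, 224 sold [FIFO — oldest first]: 198 @ $23 + 26 @ $26 = $5,230
Total COGS = $5,240 + $4,482 + $9,099 + $5,230 = $24,051
Ending inventory: 145 @ $26 = $3,770

COGS = $24,051; ending inventory = $3,770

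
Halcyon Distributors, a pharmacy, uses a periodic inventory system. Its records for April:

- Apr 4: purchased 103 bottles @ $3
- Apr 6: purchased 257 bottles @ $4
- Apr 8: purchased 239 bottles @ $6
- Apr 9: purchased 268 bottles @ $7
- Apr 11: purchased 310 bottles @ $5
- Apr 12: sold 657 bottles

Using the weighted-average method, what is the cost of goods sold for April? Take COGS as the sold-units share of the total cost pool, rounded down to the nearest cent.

COGS = $3,459.15

Apr 12, sell 657: 657/1177 × $6,197.00 → $3,459.15
Ending inventory (cost pool remaining) = $2,737.85
Check: goods available $6,197.00 = COGS $3,459.15 + ending $2,737.85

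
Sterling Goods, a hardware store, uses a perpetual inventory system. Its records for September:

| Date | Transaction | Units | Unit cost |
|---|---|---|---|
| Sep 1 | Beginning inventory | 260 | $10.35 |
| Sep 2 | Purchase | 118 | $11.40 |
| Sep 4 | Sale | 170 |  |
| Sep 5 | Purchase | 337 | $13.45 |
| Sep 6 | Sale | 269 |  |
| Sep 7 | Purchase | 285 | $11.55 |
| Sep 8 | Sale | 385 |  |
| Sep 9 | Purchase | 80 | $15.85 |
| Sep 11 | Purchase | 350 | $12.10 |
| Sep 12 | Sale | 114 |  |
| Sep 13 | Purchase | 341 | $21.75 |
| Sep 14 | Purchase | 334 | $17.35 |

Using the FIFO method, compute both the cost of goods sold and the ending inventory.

COGS = $11,144.50; ending inventory = $19,430.75

Sep 4, 170 sold [FIFO — oldest first]: 170 @ $10.35 = $1,759.50
Sep 6, 269 sold [FIFO — oldest first]: 90 @ $10.35 + 118 @ $11.40 + 61 @ $13.45 = $3,097.15
Sep 8, 385 sold [FIFO — oldest first]: 276 @ $13.45 + 109 @ $11.55 = $4,971.15
Sep 12, 114 sold [FIFO — oldest first]: 114 @ $11.55 = $1,316.70
Total COGS = $1,759.50 + $3,097.15 + $4,971.15 + $1,316.70 = $11,144.50
Ending inventory: 62 @ $11.55 + 80 @ $15.85 + 350 @ $12.10 + 341 @ $21.75 + 334 @ $17.35 = $19,430.75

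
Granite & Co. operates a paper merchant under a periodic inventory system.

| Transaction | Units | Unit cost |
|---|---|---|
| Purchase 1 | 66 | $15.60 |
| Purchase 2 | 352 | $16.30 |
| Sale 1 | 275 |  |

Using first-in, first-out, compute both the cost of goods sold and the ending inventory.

Sale 1 (275) [FIFO — oldest first]: 66 @ $15.60 + 209 @ $16.30 = $4,436.30
Ending inventory: 143 @ $16.30 = $2,330.90

COGS = $4,436.30; ending inventory = $2,330.90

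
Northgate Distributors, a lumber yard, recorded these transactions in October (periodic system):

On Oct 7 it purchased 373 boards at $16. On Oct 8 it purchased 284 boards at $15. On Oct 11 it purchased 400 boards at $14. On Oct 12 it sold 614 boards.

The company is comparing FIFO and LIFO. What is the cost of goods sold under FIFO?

FIFO COGS: 373 @ $16 + 241 @ $15 = $9,583
LIFO COGS: 400 @ $14 + 214 @ $15 = $8,810

COGS = $9,583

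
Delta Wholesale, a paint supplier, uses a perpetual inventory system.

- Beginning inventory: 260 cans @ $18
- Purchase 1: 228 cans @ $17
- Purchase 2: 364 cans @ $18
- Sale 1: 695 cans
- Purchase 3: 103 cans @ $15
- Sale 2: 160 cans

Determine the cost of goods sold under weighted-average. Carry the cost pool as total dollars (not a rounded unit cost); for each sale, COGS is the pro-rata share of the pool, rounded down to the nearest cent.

COGS = $14,988.00

After Beginning: 260 on hand, pool $4,680.00 (≈ $18.0000 each)
After Purchase 1: 488 on hand, pool $8,556.00 (≈ $17.5328 each)
After Purchase 2: 852 on hand, pool $15,108.00 (≈ $17.7324 each)
Sale 1, sell 695: 695/852 × $15,108.00 → $12,324.01
After Purchase 3: 260 on hand, pool $4,328.99 (≈ $16.6500 each)
Sale 2, sell 160: 160/260 × $4,328.99 → $2,663.99
Total COGS = $12,324.01 + $2,663.99 = $14,988.00
Ending inventory (cost pool remaining) = $1,665.00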